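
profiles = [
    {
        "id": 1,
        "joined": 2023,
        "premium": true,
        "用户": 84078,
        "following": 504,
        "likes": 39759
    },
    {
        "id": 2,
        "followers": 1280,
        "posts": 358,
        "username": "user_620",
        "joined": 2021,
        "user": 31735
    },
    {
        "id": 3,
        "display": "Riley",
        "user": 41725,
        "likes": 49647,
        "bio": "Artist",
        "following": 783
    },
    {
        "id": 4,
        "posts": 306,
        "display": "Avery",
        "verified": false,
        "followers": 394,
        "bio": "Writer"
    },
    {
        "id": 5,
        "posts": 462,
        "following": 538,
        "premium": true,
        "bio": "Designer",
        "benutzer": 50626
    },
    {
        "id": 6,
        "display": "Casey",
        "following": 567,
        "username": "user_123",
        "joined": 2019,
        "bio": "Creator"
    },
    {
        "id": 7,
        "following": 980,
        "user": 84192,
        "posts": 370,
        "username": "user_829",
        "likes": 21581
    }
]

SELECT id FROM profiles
[1, 2, 3, 4, 5, 6, 7]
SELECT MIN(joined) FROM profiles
2019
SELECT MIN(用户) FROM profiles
84078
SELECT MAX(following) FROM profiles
980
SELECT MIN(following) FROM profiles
504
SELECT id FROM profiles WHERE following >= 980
[7]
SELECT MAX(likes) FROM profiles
49647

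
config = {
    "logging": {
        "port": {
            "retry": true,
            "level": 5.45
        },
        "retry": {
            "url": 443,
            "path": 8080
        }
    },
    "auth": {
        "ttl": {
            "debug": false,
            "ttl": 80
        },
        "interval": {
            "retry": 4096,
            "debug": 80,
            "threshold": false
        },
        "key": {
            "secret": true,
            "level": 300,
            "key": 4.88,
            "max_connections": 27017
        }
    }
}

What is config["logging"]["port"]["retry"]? True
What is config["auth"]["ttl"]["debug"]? False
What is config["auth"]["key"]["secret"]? True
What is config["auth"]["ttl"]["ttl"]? 80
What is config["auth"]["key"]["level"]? 300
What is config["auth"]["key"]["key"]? 4.88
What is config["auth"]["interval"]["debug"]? 80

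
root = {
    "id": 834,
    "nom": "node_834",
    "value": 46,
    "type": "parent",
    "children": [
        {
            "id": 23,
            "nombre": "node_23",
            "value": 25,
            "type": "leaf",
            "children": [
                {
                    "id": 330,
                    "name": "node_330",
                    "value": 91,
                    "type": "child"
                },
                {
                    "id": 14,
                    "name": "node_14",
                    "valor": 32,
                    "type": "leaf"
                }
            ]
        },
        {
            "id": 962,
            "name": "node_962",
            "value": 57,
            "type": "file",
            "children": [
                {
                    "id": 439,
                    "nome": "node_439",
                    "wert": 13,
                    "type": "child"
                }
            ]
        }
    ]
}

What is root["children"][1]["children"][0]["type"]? "child"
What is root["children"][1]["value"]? 57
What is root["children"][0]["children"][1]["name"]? "node_14"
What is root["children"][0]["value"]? 25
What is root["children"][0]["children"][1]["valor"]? 32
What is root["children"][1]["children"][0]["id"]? 439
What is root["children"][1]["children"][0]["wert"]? 13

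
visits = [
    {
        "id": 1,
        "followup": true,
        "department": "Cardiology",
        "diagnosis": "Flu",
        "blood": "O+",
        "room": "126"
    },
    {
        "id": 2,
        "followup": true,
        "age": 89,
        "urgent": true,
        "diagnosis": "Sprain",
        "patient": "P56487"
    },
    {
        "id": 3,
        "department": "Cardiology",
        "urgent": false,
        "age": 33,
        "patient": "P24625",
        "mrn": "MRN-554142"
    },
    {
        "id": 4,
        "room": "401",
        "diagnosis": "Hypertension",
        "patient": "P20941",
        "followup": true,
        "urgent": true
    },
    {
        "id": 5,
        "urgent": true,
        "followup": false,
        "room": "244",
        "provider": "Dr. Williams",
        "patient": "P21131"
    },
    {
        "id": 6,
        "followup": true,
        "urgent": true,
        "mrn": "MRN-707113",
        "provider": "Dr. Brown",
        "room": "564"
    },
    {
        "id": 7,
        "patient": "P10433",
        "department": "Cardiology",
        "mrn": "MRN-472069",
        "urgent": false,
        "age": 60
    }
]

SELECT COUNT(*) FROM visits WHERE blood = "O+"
1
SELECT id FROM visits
[1, 2, 3, 4, 5, 6, 7]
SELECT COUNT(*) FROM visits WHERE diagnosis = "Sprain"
1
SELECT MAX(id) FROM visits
7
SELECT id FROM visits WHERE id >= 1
[1, 2, 3, 4, 5, 6, 7]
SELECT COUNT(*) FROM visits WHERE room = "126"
1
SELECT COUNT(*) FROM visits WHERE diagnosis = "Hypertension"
1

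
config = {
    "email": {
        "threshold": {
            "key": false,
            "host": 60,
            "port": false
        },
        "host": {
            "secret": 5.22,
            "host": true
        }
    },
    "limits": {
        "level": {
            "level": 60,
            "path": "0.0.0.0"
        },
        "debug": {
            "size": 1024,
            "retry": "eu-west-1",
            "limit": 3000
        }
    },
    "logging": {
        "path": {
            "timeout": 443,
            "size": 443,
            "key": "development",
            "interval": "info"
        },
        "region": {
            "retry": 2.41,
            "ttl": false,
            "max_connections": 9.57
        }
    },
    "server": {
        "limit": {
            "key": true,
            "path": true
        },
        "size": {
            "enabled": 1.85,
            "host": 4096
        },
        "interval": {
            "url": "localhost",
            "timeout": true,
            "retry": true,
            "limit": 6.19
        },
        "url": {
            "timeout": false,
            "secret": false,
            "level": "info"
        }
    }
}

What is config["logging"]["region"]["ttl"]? False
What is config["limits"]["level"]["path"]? "0.0.0.0"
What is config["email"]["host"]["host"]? True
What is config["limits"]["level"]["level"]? 60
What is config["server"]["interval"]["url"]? "localhost"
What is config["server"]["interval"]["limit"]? 6.19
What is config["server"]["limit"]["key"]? True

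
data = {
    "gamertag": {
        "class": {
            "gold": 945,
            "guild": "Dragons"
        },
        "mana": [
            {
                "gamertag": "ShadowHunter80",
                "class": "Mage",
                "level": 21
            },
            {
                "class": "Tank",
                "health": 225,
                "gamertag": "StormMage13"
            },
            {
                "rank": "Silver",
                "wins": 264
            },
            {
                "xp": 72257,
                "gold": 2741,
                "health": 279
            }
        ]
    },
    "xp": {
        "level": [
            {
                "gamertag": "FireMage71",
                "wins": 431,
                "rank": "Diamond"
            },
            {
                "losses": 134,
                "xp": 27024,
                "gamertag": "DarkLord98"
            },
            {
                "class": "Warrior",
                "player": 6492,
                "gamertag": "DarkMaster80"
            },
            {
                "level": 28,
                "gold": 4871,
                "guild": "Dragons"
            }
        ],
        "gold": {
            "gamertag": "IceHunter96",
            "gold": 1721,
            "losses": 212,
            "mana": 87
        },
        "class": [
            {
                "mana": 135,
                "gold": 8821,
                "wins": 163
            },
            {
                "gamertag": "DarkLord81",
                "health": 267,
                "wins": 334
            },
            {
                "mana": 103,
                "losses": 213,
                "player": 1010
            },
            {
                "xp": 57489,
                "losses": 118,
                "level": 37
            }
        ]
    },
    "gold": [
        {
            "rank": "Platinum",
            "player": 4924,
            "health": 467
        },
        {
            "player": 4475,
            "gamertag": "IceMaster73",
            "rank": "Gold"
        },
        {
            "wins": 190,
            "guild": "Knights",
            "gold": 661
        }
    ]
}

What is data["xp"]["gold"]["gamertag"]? "IceHunter96"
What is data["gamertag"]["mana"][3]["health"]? 279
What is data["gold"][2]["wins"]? 190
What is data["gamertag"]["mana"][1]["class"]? "Tank"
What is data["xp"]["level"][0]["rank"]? "Diamond"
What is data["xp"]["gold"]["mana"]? 87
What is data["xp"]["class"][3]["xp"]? 57489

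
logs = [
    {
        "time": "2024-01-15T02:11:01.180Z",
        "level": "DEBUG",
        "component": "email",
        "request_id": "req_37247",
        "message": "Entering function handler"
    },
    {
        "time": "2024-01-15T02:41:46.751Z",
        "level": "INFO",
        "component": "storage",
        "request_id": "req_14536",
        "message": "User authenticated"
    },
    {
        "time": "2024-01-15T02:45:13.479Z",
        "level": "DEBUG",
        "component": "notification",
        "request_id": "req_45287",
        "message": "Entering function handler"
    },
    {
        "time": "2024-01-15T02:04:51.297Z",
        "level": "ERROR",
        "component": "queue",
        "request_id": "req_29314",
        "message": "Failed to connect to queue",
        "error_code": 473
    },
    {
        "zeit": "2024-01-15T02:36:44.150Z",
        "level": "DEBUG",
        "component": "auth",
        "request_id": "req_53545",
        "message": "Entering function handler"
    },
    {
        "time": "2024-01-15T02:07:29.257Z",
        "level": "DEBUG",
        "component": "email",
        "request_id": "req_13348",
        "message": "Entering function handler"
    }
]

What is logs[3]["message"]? "Failed to connect to queue"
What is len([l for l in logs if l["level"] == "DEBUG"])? 4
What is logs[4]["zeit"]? "2024-01-15T02:36:44.150Z"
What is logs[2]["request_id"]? "req_45287"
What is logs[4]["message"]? "Entering function handler"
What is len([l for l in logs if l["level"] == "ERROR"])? 1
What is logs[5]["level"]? "DEBUG"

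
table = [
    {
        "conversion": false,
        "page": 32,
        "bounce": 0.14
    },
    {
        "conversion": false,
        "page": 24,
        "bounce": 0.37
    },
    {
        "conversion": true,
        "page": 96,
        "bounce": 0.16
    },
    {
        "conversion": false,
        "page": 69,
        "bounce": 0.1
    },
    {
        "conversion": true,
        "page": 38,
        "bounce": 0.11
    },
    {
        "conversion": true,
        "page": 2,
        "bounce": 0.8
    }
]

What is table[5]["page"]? 2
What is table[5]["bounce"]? 0.8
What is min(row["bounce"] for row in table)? 0.1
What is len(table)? 6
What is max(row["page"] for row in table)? 96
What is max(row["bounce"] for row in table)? 0.8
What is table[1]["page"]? 24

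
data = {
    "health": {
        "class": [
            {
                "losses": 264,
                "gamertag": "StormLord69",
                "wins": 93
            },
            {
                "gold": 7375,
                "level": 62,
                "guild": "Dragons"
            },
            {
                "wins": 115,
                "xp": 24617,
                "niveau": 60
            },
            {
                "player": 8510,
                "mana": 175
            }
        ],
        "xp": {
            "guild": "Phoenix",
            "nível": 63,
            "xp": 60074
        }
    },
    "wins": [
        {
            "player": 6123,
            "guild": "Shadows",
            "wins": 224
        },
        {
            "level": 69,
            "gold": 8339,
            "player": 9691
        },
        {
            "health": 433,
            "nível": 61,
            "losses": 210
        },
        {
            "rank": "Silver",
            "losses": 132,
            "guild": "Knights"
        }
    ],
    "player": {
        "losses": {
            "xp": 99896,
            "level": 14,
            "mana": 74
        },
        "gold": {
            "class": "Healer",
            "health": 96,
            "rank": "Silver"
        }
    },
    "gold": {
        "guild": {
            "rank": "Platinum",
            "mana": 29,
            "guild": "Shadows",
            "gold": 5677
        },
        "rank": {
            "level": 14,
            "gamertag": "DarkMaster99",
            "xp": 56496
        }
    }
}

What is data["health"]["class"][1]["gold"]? 7375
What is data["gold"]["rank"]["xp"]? 56496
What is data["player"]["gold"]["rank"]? "Silver"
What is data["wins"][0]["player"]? 6123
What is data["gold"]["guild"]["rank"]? "Platinum"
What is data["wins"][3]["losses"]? 132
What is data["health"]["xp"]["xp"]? 60074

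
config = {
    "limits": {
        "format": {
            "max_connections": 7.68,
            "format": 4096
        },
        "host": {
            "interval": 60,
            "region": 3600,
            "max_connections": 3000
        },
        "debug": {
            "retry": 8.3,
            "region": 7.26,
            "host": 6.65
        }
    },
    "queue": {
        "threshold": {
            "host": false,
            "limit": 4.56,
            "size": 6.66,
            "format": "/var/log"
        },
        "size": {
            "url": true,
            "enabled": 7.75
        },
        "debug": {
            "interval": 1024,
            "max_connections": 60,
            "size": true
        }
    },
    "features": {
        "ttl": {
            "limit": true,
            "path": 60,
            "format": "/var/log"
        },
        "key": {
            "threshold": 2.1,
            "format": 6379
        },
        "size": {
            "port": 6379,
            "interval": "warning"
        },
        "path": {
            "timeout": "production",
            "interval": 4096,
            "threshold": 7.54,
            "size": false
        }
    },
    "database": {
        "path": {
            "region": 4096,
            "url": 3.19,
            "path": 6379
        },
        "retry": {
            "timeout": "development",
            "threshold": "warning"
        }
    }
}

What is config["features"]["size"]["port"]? 6379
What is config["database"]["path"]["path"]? 6379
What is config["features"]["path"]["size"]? False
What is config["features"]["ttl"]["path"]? 60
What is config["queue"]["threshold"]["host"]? False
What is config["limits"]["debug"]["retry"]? 8.3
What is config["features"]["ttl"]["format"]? "/var/log"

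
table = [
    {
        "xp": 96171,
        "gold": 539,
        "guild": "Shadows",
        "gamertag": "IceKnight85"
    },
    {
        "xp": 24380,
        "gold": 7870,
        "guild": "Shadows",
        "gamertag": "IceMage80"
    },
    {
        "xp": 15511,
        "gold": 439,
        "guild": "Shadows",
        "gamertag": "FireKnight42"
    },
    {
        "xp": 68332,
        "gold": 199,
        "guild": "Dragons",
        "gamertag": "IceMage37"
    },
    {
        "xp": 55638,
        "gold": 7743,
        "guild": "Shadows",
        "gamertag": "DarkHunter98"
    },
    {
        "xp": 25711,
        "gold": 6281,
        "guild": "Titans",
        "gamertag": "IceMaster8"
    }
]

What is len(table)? 6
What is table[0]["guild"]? "Shadows"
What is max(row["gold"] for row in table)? 7870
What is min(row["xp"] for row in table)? 15511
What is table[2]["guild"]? "Shadows"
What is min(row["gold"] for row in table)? 199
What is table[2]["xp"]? 15511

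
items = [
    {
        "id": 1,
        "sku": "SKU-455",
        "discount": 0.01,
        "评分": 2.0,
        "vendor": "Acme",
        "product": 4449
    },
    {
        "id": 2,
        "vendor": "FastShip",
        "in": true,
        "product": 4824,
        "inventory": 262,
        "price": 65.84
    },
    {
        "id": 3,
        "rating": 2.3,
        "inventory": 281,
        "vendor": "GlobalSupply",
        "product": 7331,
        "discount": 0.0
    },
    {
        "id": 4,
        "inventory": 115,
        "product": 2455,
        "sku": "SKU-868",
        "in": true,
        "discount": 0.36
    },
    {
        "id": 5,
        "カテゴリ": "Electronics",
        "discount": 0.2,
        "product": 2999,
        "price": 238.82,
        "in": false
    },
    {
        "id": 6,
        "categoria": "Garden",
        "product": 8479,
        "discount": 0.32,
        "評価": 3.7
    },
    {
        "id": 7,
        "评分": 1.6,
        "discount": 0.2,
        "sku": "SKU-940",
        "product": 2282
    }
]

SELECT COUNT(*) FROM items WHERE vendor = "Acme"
1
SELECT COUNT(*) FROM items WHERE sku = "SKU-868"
1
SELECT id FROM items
[1, 2, 3, 4, 5, 6, 7]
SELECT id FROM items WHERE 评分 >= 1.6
[1, 7]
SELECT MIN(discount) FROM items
0.0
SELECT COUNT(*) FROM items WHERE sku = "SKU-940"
1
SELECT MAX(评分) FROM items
2.0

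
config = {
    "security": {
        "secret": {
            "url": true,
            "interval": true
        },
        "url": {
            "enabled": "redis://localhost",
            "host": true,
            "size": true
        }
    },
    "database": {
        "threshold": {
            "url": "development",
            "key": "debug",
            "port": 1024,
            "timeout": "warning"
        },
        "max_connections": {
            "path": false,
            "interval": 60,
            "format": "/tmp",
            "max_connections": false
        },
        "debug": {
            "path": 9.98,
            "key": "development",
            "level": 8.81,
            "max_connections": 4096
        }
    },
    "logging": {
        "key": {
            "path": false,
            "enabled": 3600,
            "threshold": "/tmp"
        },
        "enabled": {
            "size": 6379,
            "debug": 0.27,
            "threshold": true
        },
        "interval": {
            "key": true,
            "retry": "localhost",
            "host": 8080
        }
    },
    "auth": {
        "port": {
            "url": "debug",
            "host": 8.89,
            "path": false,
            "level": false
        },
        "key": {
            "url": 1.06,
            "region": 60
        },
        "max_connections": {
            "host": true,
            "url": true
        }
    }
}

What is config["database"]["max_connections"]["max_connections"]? False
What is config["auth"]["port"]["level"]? False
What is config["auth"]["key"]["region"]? 60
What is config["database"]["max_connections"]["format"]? "/tmp"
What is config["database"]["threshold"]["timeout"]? "warning"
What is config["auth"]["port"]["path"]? False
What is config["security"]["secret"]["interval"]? True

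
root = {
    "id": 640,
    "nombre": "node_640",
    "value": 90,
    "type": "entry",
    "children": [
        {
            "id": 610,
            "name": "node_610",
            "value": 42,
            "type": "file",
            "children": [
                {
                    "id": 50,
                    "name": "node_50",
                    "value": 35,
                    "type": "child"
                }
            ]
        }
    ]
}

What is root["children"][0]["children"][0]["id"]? 50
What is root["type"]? "entry"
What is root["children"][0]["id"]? 610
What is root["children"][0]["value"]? 42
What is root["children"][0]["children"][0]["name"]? "node_50"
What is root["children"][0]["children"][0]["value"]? 35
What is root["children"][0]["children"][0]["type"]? "child"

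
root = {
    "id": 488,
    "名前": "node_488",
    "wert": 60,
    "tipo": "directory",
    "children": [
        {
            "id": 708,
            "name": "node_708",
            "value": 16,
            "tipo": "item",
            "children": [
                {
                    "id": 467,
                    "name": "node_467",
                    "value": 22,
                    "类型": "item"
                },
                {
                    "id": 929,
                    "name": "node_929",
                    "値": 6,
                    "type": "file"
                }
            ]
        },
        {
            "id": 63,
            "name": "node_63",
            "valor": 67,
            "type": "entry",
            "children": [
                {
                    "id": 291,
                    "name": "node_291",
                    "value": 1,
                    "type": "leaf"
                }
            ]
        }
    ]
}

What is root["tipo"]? "directory"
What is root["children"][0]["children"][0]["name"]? "node_467"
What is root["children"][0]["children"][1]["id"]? 929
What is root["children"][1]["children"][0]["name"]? "node_291"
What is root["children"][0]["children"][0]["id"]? 467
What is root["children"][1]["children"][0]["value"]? 1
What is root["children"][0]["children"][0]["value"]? 22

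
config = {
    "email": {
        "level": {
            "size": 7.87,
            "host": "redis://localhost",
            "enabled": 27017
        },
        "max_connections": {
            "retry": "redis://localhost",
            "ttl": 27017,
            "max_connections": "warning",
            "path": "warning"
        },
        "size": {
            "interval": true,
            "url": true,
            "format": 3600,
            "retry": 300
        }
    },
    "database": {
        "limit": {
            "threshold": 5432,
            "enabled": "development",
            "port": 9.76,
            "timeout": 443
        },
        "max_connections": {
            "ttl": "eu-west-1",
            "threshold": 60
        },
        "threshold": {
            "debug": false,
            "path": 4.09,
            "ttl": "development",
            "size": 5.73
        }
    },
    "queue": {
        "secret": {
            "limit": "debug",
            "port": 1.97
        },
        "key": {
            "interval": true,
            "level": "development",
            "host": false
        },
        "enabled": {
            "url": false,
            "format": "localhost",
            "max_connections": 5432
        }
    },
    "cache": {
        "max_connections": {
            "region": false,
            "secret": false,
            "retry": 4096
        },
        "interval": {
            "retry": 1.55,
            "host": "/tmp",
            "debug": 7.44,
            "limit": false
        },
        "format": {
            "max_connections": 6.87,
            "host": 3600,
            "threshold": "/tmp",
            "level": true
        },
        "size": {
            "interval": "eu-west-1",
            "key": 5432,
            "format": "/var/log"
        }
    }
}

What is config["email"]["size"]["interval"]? True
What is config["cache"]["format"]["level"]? True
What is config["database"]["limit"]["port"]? 9.76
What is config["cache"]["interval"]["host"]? "/tmp"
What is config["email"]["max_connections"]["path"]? "warning"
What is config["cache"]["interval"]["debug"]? 7.44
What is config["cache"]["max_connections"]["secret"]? False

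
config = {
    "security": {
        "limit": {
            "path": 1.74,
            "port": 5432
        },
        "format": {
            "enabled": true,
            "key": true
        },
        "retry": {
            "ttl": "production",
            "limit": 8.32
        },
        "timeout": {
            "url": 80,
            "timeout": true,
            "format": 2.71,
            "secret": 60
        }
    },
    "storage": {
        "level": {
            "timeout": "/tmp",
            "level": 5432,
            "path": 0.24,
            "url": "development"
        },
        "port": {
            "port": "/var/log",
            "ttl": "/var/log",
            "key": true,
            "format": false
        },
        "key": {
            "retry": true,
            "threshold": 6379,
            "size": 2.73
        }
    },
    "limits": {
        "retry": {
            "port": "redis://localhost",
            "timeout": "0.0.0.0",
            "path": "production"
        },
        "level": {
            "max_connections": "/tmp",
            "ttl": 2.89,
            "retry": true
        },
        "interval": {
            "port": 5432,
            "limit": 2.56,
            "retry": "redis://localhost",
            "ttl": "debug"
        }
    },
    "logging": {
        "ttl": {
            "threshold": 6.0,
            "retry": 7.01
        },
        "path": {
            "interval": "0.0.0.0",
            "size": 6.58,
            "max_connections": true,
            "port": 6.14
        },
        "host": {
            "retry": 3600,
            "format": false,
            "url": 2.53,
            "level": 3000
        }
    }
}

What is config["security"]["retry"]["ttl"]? "production"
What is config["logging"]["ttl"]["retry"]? 7.01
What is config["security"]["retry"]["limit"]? 8.32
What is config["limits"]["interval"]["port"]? 5432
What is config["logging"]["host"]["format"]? False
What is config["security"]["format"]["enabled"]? True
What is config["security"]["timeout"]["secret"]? 60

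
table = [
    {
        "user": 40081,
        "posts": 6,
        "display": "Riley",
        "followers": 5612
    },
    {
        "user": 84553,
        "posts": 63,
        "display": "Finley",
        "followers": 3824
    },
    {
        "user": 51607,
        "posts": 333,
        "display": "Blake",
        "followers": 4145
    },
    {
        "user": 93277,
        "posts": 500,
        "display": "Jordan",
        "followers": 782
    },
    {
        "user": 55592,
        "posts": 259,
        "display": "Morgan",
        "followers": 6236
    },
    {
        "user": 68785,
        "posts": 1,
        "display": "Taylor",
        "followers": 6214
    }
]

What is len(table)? 6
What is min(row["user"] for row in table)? 40081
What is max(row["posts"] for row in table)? 500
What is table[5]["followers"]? 6214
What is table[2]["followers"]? 4145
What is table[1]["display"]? "Finley"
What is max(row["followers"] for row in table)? 6236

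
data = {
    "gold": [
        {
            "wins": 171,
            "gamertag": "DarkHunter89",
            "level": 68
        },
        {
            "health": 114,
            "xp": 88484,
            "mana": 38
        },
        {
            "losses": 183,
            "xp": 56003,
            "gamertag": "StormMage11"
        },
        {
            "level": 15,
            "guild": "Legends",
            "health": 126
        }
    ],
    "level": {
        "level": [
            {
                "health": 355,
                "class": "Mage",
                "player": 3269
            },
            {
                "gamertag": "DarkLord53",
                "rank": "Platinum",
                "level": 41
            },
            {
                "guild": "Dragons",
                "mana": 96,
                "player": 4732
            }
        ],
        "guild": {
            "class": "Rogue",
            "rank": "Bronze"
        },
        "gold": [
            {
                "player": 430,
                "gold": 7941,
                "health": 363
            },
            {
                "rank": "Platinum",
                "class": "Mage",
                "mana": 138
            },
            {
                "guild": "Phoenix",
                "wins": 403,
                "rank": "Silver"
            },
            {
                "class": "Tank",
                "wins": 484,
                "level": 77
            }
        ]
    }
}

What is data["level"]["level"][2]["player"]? 4732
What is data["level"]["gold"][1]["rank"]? "Platinum"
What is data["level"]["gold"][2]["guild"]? "Phoenix"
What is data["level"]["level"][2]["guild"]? "Dragons"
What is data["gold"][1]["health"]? 114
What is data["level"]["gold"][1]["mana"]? 138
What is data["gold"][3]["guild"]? "Legends"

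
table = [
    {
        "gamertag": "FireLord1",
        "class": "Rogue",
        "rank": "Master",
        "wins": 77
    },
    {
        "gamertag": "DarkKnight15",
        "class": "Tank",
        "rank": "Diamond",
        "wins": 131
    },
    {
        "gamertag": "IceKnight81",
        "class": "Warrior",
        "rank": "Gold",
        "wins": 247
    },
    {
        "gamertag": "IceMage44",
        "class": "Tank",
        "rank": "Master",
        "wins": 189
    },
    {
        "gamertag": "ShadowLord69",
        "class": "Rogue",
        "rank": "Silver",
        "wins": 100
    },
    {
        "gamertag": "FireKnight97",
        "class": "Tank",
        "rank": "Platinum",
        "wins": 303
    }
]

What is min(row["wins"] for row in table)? 77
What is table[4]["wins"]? 100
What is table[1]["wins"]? 131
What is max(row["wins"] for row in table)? 303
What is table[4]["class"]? "Rogue"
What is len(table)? 6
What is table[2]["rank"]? "Gold"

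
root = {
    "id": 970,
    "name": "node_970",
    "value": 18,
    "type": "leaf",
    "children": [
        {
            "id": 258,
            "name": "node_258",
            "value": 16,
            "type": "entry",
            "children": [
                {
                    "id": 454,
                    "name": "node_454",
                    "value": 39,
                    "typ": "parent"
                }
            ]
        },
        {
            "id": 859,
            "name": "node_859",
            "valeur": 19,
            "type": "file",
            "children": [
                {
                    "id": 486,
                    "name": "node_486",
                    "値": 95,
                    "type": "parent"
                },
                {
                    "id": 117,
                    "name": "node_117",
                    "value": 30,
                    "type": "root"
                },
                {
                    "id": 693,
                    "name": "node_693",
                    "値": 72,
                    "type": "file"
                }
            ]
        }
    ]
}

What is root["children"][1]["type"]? "file"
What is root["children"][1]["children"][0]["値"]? 95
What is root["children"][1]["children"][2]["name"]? "node_693"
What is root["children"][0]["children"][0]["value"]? 39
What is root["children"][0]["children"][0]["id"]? 454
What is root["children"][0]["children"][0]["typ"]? "parent"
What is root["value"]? 18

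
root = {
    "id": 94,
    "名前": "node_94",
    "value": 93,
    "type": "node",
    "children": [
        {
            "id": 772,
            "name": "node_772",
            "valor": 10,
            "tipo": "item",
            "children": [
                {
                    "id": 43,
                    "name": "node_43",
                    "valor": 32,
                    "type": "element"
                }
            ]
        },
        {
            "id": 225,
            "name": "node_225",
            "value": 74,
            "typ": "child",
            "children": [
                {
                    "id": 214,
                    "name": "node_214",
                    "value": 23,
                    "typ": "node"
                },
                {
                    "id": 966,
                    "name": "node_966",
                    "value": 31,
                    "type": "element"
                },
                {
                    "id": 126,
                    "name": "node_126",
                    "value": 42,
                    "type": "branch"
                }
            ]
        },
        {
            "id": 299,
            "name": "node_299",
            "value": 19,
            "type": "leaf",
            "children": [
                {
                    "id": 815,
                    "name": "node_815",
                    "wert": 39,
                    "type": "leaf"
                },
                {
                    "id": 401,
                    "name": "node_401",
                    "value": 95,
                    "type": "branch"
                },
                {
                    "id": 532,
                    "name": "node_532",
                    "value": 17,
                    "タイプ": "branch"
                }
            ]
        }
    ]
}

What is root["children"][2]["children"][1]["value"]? 95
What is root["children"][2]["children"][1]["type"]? "branch"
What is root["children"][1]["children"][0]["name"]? "node_214"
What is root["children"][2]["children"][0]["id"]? 815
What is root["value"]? 93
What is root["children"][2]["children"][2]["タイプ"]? "branch"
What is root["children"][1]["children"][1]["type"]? "element"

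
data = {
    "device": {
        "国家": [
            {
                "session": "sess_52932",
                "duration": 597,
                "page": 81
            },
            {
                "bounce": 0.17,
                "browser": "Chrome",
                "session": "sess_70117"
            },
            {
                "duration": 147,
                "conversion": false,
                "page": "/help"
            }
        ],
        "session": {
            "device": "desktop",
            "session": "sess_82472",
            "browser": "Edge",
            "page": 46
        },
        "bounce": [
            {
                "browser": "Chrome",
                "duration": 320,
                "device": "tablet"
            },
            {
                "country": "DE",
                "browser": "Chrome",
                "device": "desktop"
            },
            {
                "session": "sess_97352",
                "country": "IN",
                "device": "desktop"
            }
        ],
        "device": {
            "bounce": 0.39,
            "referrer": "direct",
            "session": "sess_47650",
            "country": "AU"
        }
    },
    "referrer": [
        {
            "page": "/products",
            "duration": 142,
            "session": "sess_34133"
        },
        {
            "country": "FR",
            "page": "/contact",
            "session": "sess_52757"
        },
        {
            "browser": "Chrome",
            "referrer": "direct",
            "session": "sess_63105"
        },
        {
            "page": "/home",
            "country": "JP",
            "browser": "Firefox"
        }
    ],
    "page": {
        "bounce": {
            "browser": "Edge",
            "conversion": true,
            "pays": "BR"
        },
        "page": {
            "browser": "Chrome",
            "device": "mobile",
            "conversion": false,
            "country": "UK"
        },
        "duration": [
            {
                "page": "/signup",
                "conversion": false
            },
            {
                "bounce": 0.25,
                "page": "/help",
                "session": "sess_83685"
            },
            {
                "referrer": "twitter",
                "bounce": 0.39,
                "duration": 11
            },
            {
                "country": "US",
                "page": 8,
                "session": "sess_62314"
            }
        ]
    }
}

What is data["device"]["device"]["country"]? "AU"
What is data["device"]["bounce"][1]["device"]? "desktop"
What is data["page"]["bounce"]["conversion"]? True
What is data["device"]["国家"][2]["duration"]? 147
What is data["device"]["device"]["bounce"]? 0.39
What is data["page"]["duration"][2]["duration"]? 11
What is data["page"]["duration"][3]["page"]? 8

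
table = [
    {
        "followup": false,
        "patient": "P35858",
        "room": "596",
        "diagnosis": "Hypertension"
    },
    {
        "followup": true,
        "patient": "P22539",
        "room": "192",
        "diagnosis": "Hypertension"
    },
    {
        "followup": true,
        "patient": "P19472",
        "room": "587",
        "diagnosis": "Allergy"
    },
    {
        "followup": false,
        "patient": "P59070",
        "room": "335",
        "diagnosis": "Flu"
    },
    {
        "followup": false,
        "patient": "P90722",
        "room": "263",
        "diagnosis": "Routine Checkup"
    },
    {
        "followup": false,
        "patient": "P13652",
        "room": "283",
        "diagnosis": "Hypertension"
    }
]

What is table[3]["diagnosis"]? "Flu"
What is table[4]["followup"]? False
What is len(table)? 6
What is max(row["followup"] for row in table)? True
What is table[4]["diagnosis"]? "Routine Checkup"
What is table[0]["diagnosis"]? "Hypertension"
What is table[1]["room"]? "192"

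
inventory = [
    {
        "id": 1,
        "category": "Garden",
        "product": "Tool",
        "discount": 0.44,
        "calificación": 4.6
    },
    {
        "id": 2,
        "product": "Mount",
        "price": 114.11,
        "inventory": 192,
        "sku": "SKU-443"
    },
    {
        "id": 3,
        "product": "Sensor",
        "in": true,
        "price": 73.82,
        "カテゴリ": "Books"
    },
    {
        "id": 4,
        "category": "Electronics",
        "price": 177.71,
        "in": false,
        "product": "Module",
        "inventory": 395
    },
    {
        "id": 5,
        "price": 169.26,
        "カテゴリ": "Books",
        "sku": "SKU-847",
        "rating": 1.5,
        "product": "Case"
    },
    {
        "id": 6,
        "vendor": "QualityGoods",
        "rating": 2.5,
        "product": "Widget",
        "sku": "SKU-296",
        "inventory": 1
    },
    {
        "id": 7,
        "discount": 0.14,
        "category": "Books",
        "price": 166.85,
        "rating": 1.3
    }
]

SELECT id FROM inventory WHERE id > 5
[6, 7]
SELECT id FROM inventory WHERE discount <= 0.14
[7]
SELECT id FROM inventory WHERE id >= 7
[7]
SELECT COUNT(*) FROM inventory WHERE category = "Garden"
1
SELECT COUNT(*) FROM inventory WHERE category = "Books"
1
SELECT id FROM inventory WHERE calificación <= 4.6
[1]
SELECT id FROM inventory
[1, 2, 3, 4, 5, 6, 7]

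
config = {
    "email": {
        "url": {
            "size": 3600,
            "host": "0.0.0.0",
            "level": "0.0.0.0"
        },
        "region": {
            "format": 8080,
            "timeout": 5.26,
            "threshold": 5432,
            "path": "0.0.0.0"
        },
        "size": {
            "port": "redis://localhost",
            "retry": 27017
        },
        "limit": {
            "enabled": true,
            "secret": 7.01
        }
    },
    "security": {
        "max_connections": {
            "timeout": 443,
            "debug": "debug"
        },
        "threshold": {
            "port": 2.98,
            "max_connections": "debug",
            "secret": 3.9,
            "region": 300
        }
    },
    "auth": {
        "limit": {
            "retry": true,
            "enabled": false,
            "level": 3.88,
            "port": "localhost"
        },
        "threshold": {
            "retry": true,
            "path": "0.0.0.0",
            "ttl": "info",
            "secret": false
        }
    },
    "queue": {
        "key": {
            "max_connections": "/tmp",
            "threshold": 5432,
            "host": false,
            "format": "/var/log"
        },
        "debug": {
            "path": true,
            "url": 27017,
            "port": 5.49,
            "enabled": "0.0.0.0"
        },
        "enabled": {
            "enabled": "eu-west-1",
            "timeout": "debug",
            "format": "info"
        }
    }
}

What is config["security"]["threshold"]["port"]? 2.98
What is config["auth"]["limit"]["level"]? 3.88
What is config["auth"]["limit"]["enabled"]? False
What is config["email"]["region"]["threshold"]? 5432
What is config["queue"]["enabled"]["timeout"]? "debug"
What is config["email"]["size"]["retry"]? 27017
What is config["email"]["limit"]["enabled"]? True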